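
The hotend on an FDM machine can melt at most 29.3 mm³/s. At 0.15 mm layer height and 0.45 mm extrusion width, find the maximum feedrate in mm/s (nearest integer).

434 mm/s

Bead cross-section: 0.15 × 0.45 → 0.0675 mm².
Max speed = 29.3 / 0.0675 = 434.07 ≈ 434 mm/s.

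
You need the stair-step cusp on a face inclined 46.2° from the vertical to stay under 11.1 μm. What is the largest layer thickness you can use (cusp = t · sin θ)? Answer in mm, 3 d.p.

0.015 mm

sin(46.2°) = 0.7218; t_max = 0.0111/0.7218 = 0.015 mm.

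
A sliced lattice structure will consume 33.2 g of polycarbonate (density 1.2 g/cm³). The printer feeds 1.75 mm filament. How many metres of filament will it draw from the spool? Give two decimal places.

Volume = 33.2 g / 1.2 g·cm⁻³ = 27.6667 cm³ = 27666.7 mm³.
Filament cross-section = π × (1.75/2)² = 2.4053 mm².
Length = 27666.7 / 2.4053 = 11502.39 mm = 11.50 m.

11.50 m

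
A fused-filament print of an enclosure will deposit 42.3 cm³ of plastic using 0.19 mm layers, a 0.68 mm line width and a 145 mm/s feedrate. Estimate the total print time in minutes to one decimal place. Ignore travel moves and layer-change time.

37.6 minutes

Line area = 0.19 × 0.68 = 0.1292 mm².
Path length: 42300 mm³ / 0.1292 mm² → 327399.4 mm.
Time extruding = 327399.4 / 145, so 2257.9 s.
Converting: 2257.9 s = 37.6 minutes.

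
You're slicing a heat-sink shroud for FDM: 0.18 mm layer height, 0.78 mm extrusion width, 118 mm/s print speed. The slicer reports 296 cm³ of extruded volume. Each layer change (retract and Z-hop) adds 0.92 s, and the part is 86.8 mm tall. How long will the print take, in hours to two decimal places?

Extrusion cross-section: 0.18 × 0.78 → 0.1404 mm².
Toolpath length = 296 cm³ / 0.1404 mm² = 296000 / 0.1404 = 2108262.1 mm.
Print-move time: 2108262.1 / 118 → 17866.6 s.
Layers = ⌈86.8/0.18⌉ = 483.
Non-print overhead = 483 × 0.92, so 444.36 s.
Altogether 17866.6 + 444.36 = 18310.96 s, i.e. 5.09 hours.

5.09 hours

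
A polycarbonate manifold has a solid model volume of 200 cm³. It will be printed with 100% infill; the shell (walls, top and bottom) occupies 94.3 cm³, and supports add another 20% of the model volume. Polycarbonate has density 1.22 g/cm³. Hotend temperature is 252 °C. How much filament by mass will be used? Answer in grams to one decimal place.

Infill region: 200 − 94.3 → 105.7 cm³.
Infill volume = 1.00 × 105.7 = 105.7 cm³.
Support = 0.20 × 200 = 40 cm³.
Total printed volume = 94.3 + 105.7 + 40, so 240 cm³.
Mass: 240 × 1.22 → 292.8 g.

292.8 g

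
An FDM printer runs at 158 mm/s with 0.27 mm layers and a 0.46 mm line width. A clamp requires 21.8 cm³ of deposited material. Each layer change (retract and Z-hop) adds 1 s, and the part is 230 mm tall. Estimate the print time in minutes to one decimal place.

Bead cross-section = 0.27 × 0.46 = 0.1242 mm².
Total extruded path = 21800/0.1242 = 175523.3 mm.
Time extruding = 175523.3 / 158, so 1110.9 s.
Number of layers: 230 / 0.27 → 852 (rounded up).
Layer-change overhead = 852 × 1 = 852 s.
Altogether 1110.9 + 852 = 1962.9 s, i.e. 32.7 minutes.

32.7 minutes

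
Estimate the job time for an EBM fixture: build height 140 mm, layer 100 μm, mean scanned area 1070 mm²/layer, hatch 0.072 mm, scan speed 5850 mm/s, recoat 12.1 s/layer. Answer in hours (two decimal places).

Number of layers: 140 / 0.1 → 1400 (rounded up).
Per-layer scan distance = 1070 / 0.072 = 14861.1 mm.
Scan time per layer = 14861.1 / 5850, so 2.5404 s.
Layer cycle = 2.5404 + 12.1, so 14.6404 s.
Total: 1400 × 14.6404 s = 20496.56 s → 5.69 hours.

5.69 hours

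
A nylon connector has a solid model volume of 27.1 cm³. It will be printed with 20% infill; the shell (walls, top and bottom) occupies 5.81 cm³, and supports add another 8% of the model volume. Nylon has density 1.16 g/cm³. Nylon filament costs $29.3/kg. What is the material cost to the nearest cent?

$0.42

Volume inside the shell = 27.1 − 5.81, so 21.29 cm³.
Infill volume = 0.20 × 21.29, so 4.258 cm³.
Support = 0.08 × 27.1 = 2.168 cm³.
Total extruded = 5.81 + 4.258 + 2.168, so 12.236 cm³.
Mass = 12.236 × 1.16, so 14.19376 g.
Cost = 14.19376 g / 1000 × $29.3/kg = $0.42.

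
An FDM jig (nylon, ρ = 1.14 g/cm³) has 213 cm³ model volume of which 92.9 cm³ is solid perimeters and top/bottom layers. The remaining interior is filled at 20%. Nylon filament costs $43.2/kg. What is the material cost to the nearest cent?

$5.76

Infill region = 213 − 92.9 = 120.1 cm³.
Deposited infill: 0.20 × 120.1 → 24.02 cm³.
Deposited volume: 92.9 + 24.02 → 116.92 cm³.
Mass: 116.92 × 1.14 → 133.2888 g.
At $43.2/kg: 133.2888/1000 × 43.2 = $5.76.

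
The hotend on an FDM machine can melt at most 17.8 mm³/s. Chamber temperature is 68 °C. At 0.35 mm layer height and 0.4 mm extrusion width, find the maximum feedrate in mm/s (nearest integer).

127 mm/s

Bead cross-section = 0.35 × 0.4 = 0.14 mm².
v_max = Q/A = 17.8/0.14 = 127.14 mm/s → 127 mm/s.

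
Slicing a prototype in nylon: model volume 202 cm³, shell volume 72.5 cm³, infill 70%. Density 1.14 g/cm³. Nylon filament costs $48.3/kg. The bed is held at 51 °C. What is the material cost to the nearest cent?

$8.98

Interior volume = 202 − 72.5, so 129.5 cm³.
Infill deposited: 0.70 × 129.5 → 90.65 cm³.
Deposited volume = 72.5 + 90.65 = 163.15 cm³.
Mass: 163.15 × 1.14 → 185.991 g.
Cost = 185.991 g / 1000 × $48.3/kg = $8.98.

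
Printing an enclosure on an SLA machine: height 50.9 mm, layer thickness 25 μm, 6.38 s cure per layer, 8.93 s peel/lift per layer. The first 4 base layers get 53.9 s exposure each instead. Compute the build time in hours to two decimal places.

Number of layers: 50.9 / 0.025 → 2036 (rounded up).
Burn-in layers: 4 × (53.9 + 8.93) → 251.32 s.
Regular layers = 2032 × (6.38 + 8.93) = 31109.92 s.
Sum: 251.32 + 31109.92 = 31361.24 s → 8.71 hours.

8.71 hours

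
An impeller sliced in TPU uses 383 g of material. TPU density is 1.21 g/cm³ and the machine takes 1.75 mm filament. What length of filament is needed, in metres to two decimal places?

Extruded volume: 383/1.21 = 316.5289 cm³ (316528.9 mm³).
Cross-section of 1.75 mm filament: π·(1.75/2)² = 2.4053 mm².
Length = 316528.9 / 2.4053 = 131596.43 mm = 131.60 m.

131.60 m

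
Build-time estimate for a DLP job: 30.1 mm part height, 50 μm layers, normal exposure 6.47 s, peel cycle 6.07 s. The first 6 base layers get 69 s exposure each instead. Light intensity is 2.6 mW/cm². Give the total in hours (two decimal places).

2.20 hours

Number of layers: 30.1 / 0.05 → 602 (rounded up).
Burn-in layers = 6 × (69 + 6.07) = 450.42 s.
Regular layers = 596 × (6.47 + 6.07) = 7473.84 s.
Sum: 450.42 + 7473.84 = 7924.26 s → 2.20 hours.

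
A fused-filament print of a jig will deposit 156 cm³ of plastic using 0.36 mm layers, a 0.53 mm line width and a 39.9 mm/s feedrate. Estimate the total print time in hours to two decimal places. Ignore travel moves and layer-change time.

5.69 hours

Bead cross-section = 0.36 × 0.53 = 0.1908 mm².
Path length: 156000 mm³ / 0.1908 mm² → 817610.1 mm.
Extrusion time = 817610.1 / 39.9, so 20491.5 s.
20491.5 s = 5.69 hours.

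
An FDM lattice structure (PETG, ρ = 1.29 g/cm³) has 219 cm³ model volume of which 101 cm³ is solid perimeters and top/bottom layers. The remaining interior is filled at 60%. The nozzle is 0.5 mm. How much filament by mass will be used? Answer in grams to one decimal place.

221.6 g

Volume inside the shell: 219 − 101 → 118 cm³.
Infill deposited: 0.60 × 118 → 70.8 cm³.
Total printed volume = 101 + 70.8, so 171.8 cm³.
Mass = 171.8 × 1.29 = 221.622 g.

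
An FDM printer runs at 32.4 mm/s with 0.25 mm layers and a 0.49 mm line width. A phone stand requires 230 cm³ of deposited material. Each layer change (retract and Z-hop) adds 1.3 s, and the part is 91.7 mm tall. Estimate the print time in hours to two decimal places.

Line area: 0.25 × 0.49 → 0.1225 mm².
Total extruded path = 230000/0.1225 = 1877551 mm.
Extrusion time = 1877551 / 32.4 = 57949.1 s.
Layers = ⌈91.7/0.25⌉ = 367.
Layer-change overhead = 367 × 1.3, so 477.1 s.
Altogether 57949.1 + 477.1 = 58426.2 s, i.e. 16.23 hours.

16.23 hours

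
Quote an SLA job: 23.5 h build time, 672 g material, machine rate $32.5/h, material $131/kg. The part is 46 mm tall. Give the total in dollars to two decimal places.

$851.78

Machine cost = 32.5 × 23.5, so $763.75.
Material charge = 131 × 672/1000, so $88.032.
Job cost: 763.75 + 88.032 = 851.782 ≈ $851.78.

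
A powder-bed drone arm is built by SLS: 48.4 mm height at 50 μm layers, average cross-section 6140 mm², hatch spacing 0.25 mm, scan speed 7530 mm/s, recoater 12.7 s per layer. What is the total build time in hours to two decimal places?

4.29 hours

Layer count = ceil(48.4 / 0.05) = 968.
Scan path per layer = 6140 / 0.25, so 24560 mm.
Laser time per layer = 24560 / 7530, so 3.2616 s.
Layer cycle = 3.2616 + 12.7, so 15.9616 s.
Total: 968 × 15.9616 s = 15450.8288 s → 4.29 hours.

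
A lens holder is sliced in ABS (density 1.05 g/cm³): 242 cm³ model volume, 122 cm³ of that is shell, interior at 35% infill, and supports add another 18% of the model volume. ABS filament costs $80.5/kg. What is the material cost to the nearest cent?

$17.54

Volume inside the shell = 242 − 122 = 120 cm³.
Deposited infill = 0.35 × 120 = 42 cm³.
Support: 0.18 × 242 → 43.56 cm³.
Deposited volume = 122 + 42 + 43.56 = 207.56 cm³.
Mass = 207.56 × 1.05, so 217.938 g.
Cost = 217.938 g / 1000 × $80.5/kg = $17.54.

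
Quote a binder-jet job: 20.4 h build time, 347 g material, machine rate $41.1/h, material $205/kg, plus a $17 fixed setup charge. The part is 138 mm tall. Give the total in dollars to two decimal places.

$926.58

Time charge = 41.1 × 20.4, so $838.44.
Material charge: 205 × 347/1000 → $71.135.
Adding setup: 838.44 + 71.135 + 17 → 926.575 ≈ $926.58.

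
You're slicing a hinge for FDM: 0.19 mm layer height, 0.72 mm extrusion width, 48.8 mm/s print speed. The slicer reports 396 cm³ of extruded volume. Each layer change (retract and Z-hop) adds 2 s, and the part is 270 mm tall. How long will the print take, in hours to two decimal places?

17.27 hours

Bead cross-section = 0.19 × 0.72, so 0.1368 mm².
Path length: 396000 mm³ / 0.1368 mm² → 2894736.8 mm.
Print-move time = 2894736.8 / 48.8, so 59318.4 s.
Layer count = ceil(270 / 0.19) = 1422.
Layer-change overhead = 1422 × 2, so 2844 s.
Total = 59318.4 + 2844 = 62162.4 s = 17.27 hours.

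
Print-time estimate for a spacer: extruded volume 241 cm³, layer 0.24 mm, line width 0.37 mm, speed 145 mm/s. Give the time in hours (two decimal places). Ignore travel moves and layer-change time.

5.20 hours

Extrusion cross-section = 0.24 × 0.37, so 0.0888 mm².
Total extruded path = 241000/0.0888 = 2713964 mm.
Time extruding = 2713964 / 145, so 18717 s.
That's 18717 s → 5.20 hours.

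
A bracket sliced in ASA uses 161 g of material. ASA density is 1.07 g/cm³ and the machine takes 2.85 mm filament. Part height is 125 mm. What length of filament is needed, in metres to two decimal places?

23.59 m

Extruded volume: 161/1.07 = 150.4673 cm³ (150467.3 mm³).
Filament cross-section = π × (2.85/2)² = 6.3794 mm².
Length = 150467.3 / 6.3794 = 23586.43 mm = 23.59 m.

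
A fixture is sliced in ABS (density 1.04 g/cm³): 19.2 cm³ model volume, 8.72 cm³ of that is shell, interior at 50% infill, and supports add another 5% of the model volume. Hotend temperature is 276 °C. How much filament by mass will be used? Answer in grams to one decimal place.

15.5 g

Volume inside the shell: 19.2 − 8.72 → 10.48 cm³.
Infill deposited: 0.50 × 10.48 → 5.24 cm³.
Support: 0.05 × 19.2 → 0.96 cm³.
Total extruded = 8.72 + 5.24 + 0.96, so 14.92 cm³.
Mass = 14.92 × 1.04, so 15.5168 g.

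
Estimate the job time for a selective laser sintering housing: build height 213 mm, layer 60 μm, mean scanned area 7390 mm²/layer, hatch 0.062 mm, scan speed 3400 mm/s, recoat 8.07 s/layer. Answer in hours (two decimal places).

42.53 hours

Number of layers: 213 / 0.06 → 3550 (rounded up).
Per-layer scan distance = 7390 / 0.062, so 119193.5 mm.
Laser time per layer = 119193.5 / 3400 = 35.0569 s.
Layer cycle = 35.0569 + 8.07 = 43.1269 s.
Build time = 3550 × 43.1269 = 153100.495 s = 42.53 hours.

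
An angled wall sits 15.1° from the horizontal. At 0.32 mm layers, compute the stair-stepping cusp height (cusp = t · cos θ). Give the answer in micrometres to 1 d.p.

cos(15.1°) = 0.9655, so cusp = 0.32 × 0.9655 = 0.30896 mm → 309.0 μm.

309.0 μm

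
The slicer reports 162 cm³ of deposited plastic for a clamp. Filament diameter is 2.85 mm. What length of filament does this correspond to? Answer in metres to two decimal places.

25.39 m

Cross-section of 2.85 mm filament: π·(2.85/2)² = 6.3794 mm².
L = 162000 mm³ / 6.3794 mm² = 25394.24 mm, i.e. 25.39 m.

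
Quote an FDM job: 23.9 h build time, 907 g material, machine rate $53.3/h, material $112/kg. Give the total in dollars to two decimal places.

$1375.45

Machine-time cost = 53.3 × 23.9 = $1273.87.
Material cost = 112 × 907/1000, so $101.584.
Total = 1273.87 + 101.584 = 1375.454 ≈ $1375.45.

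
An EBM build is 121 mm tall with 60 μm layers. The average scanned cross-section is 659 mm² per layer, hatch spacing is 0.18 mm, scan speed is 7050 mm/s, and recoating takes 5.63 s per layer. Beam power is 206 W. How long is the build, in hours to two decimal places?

3.45 hours

Number of layers: 121 / 0.06 → 2017 (rounded up).
Hatch length per layer = 659 / 0.18 = 3661.1 mm.
Per-layer scan time = 3661.1 / 7050, so 0.5193 s.
Layer cycle = 0.5193 + 5.63 = 6.1493 s.
2017 layers × 6.1493 s/layer = 12403.1381 s, i.e. 3.45 hours.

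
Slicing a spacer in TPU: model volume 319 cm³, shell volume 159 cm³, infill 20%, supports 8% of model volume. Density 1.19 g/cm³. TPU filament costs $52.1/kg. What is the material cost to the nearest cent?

Interior volume = 319 − 159 = 160 cm³.
Infill volume = 0.20 × 160 = 32 cm³.
Support = 0.08 × 319, so 25.52 cm³.
Total extruded = 159 + 32 + 25.52, so 216.52 cm³.
Mass: 216.52 × 1.19 → 257.6588 g.
Cost = 257.6588 g / 1000 × $52.1/kg = $13.42.

$13.42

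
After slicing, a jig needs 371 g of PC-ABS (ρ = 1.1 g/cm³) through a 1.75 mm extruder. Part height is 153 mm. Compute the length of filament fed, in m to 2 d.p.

140.22 m

Volume = 371 g / 1.1 g·cm⁻³ = 337.2727 cm³ = 337272.7 mm³.
Cross-section of 1.75 mm filament: π·(1.75/2)² = 2.4053 mm².
Length = 337272.7 / 2.4053 = 140220.64 mm = 140.22 m.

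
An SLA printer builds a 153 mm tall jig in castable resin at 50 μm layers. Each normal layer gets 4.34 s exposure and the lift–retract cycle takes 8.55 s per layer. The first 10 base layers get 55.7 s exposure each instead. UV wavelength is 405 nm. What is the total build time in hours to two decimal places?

11.10 hours

Number of layers: 153 / 0.05 → 3060 (rounded up).
Bottom layers = 10 × (55.7 + 8.55), so 642.5 s.
Normal layers: 3050 × (4.34 + 8.55) → 39314.5 s.
Total = 642.5 + 39314.5 = 39957 s = 11.10 hours.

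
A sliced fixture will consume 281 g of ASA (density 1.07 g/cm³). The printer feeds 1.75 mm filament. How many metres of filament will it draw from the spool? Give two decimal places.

Extruded volume: 281/1.07 = 262.6168 cm³ (262616.8 mm³).
Cross-section of 1.75 mm filament: π·(1.75/2)² = 2.4053 mm².
L = V/A = 262616.8/2.4053 = 109182.56 mm → 109.18 m.

109.18 m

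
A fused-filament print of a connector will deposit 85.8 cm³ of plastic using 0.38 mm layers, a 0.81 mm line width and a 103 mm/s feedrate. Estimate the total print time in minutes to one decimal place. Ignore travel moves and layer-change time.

Bead cross-section: 0.38 × 0.81 → 0.3078 mm².
Total extruded path = 85800/0.3078 = 278752.4 mm.
Print-move time = 278752.4 / 103 = 2706.3 s.
That's 2706.3 s → 45.1 minutes.

45.1 minutes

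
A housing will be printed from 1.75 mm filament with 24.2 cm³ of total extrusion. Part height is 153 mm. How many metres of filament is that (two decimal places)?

10.06 m

A = π r² = π × 0.875² = 2.4053 mm².
L = 24200 mm³ / 2.4053 mm² = 10061.12 mm, i.e. 10.06 m.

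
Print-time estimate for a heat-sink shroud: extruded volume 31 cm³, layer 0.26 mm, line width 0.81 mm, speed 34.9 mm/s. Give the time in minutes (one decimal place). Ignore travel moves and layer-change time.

Line area = 0.26 × 0.81, so 0.2106 mm².
Path length: 31000 mm³ / 0.2106 mm² → 147198.5 mm.
Print-move time = 147198.5 / 34.9, so 4217.7 s.
That's 4217.7 s → 70.3 minutes.

70.3 minutes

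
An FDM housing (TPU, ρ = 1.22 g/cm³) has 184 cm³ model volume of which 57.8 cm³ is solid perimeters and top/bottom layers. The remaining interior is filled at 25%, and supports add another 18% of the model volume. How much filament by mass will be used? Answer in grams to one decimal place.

Interior volume: 184 − 57.8 → 126.2 cm³.
Infill deposited: 0.25 × 126.2 → 31.55 cm³.
Support: 0.18 × 184 → 33.12 cm³.
Total extruded = 57.8 + 31.55 + 33.12, so 122.47 cm³.
Mass = 122.47 × 1.22, so 149.4134 g.

149.4 g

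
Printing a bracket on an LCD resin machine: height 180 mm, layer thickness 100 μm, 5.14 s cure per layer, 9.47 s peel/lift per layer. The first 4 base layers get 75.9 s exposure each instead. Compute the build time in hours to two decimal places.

Layers = ⌈180/0.1⌉ = 1800.
Base layers = 4 × (75.9 + 9.47) = 341.48 s.
Normal layers: 1796 × (5.14 + 9.47) → 26239.56 s.
Sum: 341.48 + 26239.56 = 26581.04 s → 7.38 hours.

7.38 hours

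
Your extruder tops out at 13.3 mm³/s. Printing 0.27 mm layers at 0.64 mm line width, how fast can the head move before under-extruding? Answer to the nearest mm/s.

Extrusion cross-section = 0.27 × 0.64 = 0.1728 mm².
v_max = Q/A = 13.3/0.1728 = 76.97 mm/s → 77 mm/s.

77 mm/s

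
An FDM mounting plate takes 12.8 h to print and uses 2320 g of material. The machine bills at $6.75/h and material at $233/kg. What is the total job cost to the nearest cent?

Time charge: 6.75 × 12.8 → $86.40.
Material cost: 233 × 2320/1000 → $540.56.
Total = 86.40 + 540.56 = $626.96.

$626.96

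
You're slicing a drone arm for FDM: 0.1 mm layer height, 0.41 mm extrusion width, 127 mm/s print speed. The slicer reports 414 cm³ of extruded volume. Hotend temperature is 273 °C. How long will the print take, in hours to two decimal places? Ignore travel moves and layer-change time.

Bead cross-section = 0.1 × 0.41 = 0.041 mm².
Total extruded path = 414000/0.041 = 10097561 mm.
Time extruding = 10097561 / 127 = 79508.4 s.
79508.4 s = 22.09 hours.

22.09 hours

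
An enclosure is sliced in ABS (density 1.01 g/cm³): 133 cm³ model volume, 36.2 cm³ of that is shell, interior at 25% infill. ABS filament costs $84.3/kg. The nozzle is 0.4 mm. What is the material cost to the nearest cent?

Interior volume: 133 − 36.2 → 96.8 cm³.
Infill deposited = 0.25 × 96.8 = 24.2 cm³.
Deposited volume = 36.2 + 24.2, so 60.4 cm³.
Mass = 60.4 × 1.01, so 61.004 g.
Cost = 61.004 g / 1000 × $84.3/kg = $5.14.

$5.14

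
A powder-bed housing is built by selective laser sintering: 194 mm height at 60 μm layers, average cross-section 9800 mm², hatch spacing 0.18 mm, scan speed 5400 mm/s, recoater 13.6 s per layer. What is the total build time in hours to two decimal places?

21.27 hours

Layer count = ceil(194 / 0.06) = 3234.
Scan path per layer = 9800 / 0.18, so 54444.4 mm.
Laser time per layer = 54444.4 / 5400 = 10.0823 s.
Per-layer time = 10.0823 + 13.6, so 23.6823 s.
3234 layers × 23.6823 s/layer = 76588.5582 s, i.e. 21.27 hours.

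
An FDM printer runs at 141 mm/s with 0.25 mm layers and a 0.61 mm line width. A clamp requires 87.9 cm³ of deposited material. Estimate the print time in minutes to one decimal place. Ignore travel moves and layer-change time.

Extrusion cross-section: 0.25 × 0.61 → 0.1525 mm².
Toolpath length = 87.9 cm³ / 0.1525 mm² = 87900 / 0.1525 = 576393.4 mm.
Time extruding = 576393.4 / 141 = 4087.9 s.
In the requested units: 4087.9 s = 68.1 minutes.

68.1 minutes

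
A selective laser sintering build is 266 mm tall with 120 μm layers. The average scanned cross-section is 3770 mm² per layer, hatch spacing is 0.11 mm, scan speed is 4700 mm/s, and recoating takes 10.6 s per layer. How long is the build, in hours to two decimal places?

11.02 hours

Number of layers: 266 / 0.12 → 2217 (rounded up).
Scan path per layer: 3770 / 0.11 → 34272.7 mm.
Per-layer scan time = 34272.7 / 4700 = 7.2921 s.
Per-layer time = 7.2921 + 10.6 = 17.8921 s.
2217 layers × 17.8921 s/layer = 39666.7857 s, i.e. 11.02 hours.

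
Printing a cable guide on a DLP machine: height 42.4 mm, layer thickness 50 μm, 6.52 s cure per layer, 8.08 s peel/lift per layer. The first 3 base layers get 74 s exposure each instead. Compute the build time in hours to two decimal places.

Number of layers: 42.4 / 0.05 → 848 (rounded up).
Base layers = 3 × (74 + 8.08) = 246.24 s.
Remaining layers = 845 × (6.52 + 8.08), so 12337 s.
Total = 246.24 + 12337 = 12583.24 s = 3.50 hours.

3.50 hours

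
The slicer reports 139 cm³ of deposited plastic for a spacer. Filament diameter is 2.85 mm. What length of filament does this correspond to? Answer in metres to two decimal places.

A = π r² = π × 1.425² = 6.3794 mm².
Length = 139 cm³ / 6.3794 mm² = 139000 / 6.3794 = 21788.88 mm = 21.79 m.

21.79 m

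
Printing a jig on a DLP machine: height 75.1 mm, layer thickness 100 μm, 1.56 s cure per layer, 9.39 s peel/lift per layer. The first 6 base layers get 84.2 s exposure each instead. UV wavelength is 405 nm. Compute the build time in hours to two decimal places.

2.42 hours

Number of layers: 75.1 / 0.1 → 751 (rounded up).
Burn-in layers = 6 × (84.2 + 9.39), so 561.54 s.
Regular layers = 745 × (1.56 + 9.39) = 8157.75 s.
Sum: 561.54 + 8157.75 = 8719.29 s → 2.42 hours.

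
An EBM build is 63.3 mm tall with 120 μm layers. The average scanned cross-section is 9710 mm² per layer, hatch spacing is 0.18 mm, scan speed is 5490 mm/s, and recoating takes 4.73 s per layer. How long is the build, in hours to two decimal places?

2.13 hours

Layers = ⌈63.3/0.12⌉ = 528.
Scan path per layer = 9710 / 0.18, so 53944.4 mm.
Scan time per layer = 53944.4 / 5490 = 9.8259 s.
Per-layer time = 9.8259 + 4.73 = 14.5559 s.
Total: 528 × 14.5559 s = 7685.5152 s → 2.13 hours.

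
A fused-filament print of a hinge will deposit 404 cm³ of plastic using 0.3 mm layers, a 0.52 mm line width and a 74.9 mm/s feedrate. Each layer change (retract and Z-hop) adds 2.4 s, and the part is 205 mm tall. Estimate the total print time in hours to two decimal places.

Line area = 0.3 × 0.52, so 0.156 mm².
Toolpath length = 404 cm³ / 0.156 mm² = 404000 / 0.156 = 2589743.6 mm.
Time extruding: 2589743.6 / 74.9 → 34576 s.
Number of layers: 205 / 0.3 → 684 (rounded up).
Non-print overhead: 684 × 2.4 → 1641.6 s.
Total = 34576 + 1641.6 = 36217.6 s = 10.06 hours.

10.06 hours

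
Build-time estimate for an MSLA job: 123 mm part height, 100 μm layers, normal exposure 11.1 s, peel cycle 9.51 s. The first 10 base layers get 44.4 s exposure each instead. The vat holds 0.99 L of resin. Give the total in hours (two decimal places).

Number of layers: 123 / 0.1 → 1230 (rounded up).
Bottom layers = 10 × (44.4 + 9.51), so 539.1 s.
Normal layers = 1220 × (11.1 + 9.51) = 25144.2 s.
Total = 539.1 + 25144.2 = 25683.3 s = 7.13 hours.

7.13 hours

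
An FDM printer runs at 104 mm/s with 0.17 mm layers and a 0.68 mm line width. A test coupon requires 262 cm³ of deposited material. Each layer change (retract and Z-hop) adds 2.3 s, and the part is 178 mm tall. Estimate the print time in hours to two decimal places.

6.72 hours

Bead cross-section: 0.17 × 0.68 → 0.1156 mm².
Toolpath length = 262 cm³ / 0.1156 mm² = 262000 / 0.1156 = 2266436 mm.
Print-move time = 2266436 / 104 = 21792.7 s.
Layers = ⌈178/0.17⌉ = 1048.
Non-print overhead = 1048 × 2.3 = 2410.4 s.
Total = 21792.7 + 2410.4 = 24203.1 s = 6.72 hours.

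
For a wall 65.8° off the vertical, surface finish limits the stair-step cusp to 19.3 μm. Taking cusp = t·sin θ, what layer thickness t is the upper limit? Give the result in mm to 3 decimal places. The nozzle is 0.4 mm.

Layer height = cusp / sin(65.8°) = 0.0193 / 0.9121 = 0.021 mm.

0.021 mm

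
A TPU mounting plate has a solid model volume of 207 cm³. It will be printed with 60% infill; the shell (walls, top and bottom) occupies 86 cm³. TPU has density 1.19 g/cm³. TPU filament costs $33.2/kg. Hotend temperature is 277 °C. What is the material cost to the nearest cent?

Volume inside the shell: 207 − 86 → 121 cm³.
Infill deposited = 0.60 × 121, so 72.6 cm³.
Total printed volume = 86 + 72.6, so 158.6 cm³.
Mass: 158.6 × 1.19 → 188.734 g.
Cost = 188.734 g / 1000 × $33.2/kg = $6.27.

$6.27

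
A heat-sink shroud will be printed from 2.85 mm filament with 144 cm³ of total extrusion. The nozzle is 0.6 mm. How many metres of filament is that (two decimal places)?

22.57 m

A = π r² = π × 1.425² = 6.3794 mm².
Length = 144 cm³ / 6.3794 mm² = 144000 / 6.3794 = 22572.66 mm = 22.57 m.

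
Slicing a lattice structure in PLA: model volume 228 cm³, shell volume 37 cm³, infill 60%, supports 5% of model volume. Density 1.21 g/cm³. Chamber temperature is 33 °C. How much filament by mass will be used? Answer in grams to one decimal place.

Interior volume = 228 − 37, so 191 cm³.
Deposited infill = 0.60 × 191, so 114.6 cm³.
Support = 0.05 × 228, so 11.4 cm³.
Deposited volume: 37 + 114.6 + 11.4 → 163 cm³.
Mass = 163 × 1.21 = 197.23 g.

197.2 g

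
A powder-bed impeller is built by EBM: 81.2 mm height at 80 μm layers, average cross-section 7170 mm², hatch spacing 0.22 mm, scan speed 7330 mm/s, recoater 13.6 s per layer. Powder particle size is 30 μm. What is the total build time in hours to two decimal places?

Layer count = ceil(81.2 / 0.08) = 1015.
Hatch length per layer: 7170 / 0.22 → 32590.9 mm.
Per-layer scan time = 32590.9 / 7330 = 4.4462 s.
Layer cycle = 4.4462 + 13.6 = 18.0462 s.
1015 layers × 18.0462 s/layer = 18316.893 s, i.e. 5.09 hours.

5.09 hours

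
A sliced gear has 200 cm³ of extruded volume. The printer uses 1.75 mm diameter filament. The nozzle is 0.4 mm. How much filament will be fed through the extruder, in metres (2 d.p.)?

Filament cross-section = π × (1.75/2)² = 2.4053 mm².
L = 200000 mm³ / 2.4053 mm² = 83149.71 mm, i.e. 83.15 m.

83.15 m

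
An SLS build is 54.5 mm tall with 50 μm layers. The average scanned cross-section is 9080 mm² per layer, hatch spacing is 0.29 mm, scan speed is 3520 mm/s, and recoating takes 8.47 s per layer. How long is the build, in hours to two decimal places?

5.26 hours

Layer count = ceil(54.5 / 0.05) = 1090.
Scan path per layer = 9080 / 0.29, so 31310.3 mm.
Scan time per layer: 31310.3 / 3520 → 8.895 s.
Time per layer: 8.895 + 8.47 → 17.365 s.
1090 layers × 17.365 s/layer = 18927.85 s, i.e. 5.26 hours.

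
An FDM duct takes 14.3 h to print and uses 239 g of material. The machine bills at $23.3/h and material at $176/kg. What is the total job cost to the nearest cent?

Machine cost: 23.3 × 14.3 → $333.19.
Material cost = 176 × 239/1000, so $42.064.
Total = 333.19 + 42.064 = 375.254 ≈ $375.25.

$375.25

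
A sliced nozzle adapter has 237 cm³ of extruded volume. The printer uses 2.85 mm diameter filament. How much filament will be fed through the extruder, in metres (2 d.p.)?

A = π r² = π × 1.425² = 6.3794 mm².
L = 237000 mm³ / 6.3794 mm² = 37150.83 mm, i.e. 37.15 m.

37.15 m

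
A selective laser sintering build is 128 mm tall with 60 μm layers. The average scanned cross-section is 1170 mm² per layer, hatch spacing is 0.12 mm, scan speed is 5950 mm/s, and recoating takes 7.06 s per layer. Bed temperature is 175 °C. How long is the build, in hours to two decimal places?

5.16 hours

Layer count = ceil(128 / 0.06) = 2134.
Scan path per layer = 1170 / 0.12, so 9750 mm.
Laser time per layer = 9750 / 5950, so 1.6387 s.
Per-layer time: 1.6387 + 7.06 → 8.6987 s.
Build time = 2134 × 8.6987 = 18563.0258 s = 5.16 hours.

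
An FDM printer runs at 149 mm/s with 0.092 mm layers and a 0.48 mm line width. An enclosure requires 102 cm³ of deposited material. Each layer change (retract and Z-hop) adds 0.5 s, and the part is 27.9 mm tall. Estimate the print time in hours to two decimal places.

Extrusion cross-section = 0.092 × 0.48, so 0.04416 mm².
Total extruded path = 102000/0.04416 = 2309782.6 mm.
Print-move time = 2309782.6 / 149 = 15501.9 s.
Layer count = ceil(27.9 / 0.092) = 304.
Layer-change overhead: 304 × 0.5 → 152 s.
Altogether 15501.9 + 152 = 15653.9 s, i.e. 4.35 hours.

4.35 hours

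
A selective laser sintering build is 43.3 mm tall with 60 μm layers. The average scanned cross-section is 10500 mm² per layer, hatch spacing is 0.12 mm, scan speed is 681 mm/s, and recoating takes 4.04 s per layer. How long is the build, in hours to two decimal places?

26.58 hours

Layers = ⌈43.3/0.06⌉ = 722.
Per-layer scan distance = 10500 / 0.12, so 87500 mm.
Scan time per layer: 87500 / 681 → 128.4875 s.
Time per layer = 128.4875 + 4.04, so 132.5275 s.
722 layers × 132.5275 s/layer = 95684.855 s, i.e. 26.58 hours.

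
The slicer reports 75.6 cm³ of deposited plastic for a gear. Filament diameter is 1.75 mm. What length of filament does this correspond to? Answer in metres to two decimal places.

31.43 m

Filament cross-section = π × (1.75/2)² = 2.4053 mm².
L = 75600 mm³ / 2.4053 mm² = 31430.59 mm, i.e. 31.43 m.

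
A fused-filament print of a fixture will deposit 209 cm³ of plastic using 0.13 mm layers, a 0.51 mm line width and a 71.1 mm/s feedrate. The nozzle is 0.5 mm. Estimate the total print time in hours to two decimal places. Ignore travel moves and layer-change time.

12.32 hours

Extrusion cross-section = 0.13 × 0.51, so 0.0663 mm².
Path length: 209000 mm³ / 0.0663 mm² → 3152337.9 mm.
Print-move time = 3152337.9 / 71.1, so 44336.7 s.
In the requested units: 44336.7 s = 12.32 hours.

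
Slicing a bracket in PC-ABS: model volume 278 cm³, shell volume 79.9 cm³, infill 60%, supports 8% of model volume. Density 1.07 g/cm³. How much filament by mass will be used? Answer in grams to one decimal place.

Interior volume = 278 − 79.9 = 198.1 cm³.
Infill volume = 0.60 × 198.1, so 118.86 cm³.
Support = 0.08 × 278, so 22.24 cm³.
Total extruded = 79.9 + 118.86 + 22.24 = 221 cm³.
Mass: 221 × 1.07 → 236.47 g.

236.5 g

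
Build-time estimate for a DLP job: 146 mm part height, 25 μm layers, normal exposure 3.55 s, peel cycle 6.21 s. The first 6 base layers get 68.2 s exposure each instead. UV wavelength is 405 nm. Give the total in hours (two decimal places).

Layers = ⌈146/0.025⌉ = 5840.
Bottom layers = 6 × (68.2 + 6.21), so 446.46 s.
Remaining layers = 5834 × (3.55 + 6.21) = 56939.84 s.
Total = 446.46 + 56939.84 = 57386.3 s = 15.94 hours.

15.94 hours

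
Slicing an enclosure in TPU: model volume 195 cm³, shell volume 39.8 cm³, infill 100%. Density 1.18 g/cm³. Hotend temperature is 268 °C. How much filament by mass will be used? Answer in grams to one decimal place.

Infill region = 195 − 39.8 = 155.2 cm³.
Deposited infill = 1.00 × 155.2, so 155.2 cm³.
Total printed volume = 39.8 + 155.2 = 195 cm³.
Mass: 195 × 1.18 → 230.1 g.

230.1 g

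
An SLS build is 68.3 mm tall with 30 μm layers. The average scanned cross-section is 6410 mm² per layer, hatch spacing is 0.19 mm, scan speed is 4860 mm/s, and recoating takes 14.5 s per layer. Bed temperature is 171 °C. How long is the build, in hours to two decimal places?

Number of layers: 68.3 / 0.03 → 2277 (rounded up).
Scan path per layer: 6410 / 0.19 → 33736.8 mm.
Laser time per layer = 33736.8 / 4860 = 6.9417 s.
Per-layer time = 6.9417 + 14.5, so 21.4417 s.
Total: 2277 × 21.4417 s = 48822.7509 s → 13.56 hours.

13.56 hours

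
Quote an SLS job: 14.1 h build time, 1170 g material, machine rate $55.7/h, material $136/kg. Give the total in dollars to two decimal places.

$944.49

Time charge = 55.7 × 14.1 = $785.37.
Feedstock cost: 136 × 1170/1000 → $159.12.
Job cost: 785.37 + 159.12 = $944.49.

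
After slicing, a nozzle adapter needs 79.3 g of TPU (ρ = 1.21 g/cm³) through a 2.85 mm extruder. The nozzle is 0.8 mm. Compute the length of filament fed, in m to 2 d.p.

10.27 m

Extruded volume: 79.3/1.21 = 65.5372 cm³ (65537.2 mm³).
A = π r² = π × 1.425² = 6.3794 mm².
L = V/A = 65537.2/6.3794 = 10273.25 mm → 10.27 m.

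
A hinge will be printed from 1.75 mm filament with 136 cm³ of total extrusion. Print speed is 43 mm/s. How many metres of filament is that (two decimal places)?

56.54 m

A = π r² = π × 0.875² = 2.4053 mm².
Length = 136 cm³ / 2.4053 mm² = 136000 / 2.4053 = 56541.8 mm = 56.54 m.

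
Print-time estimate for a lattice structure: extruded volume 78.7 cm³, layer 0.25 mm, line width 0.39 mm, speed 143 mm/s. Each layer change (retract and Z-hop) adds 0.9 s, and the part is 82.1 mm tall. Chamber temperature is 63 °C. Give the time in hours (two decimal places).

Bead cross-section = 0.25 × 0.39, so 0.0975 mm².
Path length: 78700 mm³ / 0.0975 mm² → 807179.5 mm.
Time extruding: 807179.5 / 143 → 5644.6 s.
Layer count = ceil(82.1 / 0.25) = 329.
Non-print overhead = 329 × 0.9, so 296.1 s.
Total = 5644.6 + 296.1 = 5940.7 s = 1.65 hours.

1.65 hours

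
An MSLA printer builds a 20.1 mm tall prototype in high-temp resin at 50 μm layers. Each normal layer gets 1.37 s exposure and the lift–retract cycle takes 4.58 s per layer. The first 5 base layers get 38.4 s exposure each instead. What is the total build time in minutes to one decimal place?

Number of layers: 20.1 / 0.05 → 402 (rounded up).
Bottom layers = 5 × (38.4 + 4.58), so 214.9 s.
Normal layers: 397 × (1.37 + 4.58) → 2362.15 s.
Total = 214.9 + 2362.15 = 2577.05 s = 43.0 minutes.

43.0 minutes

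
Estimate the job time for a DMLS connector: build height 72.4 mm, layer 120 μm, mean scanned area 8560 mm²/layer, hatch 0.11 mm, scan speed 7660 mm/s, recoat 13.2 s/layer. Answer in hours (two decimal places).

Layers = ⌈72.4/0.12⌉ = 604.
Per-layer scan distance = 8560 / 0.11, so 77818.2 mm.
Laser time per layer: 77818.2 / 7660 → 10.159 s.
Time per layer: 10.159 + 13.2 → 23.359 s.
Total: 604 × 23.359 s = 14108.836 s → 3.92 hours.

3.92 hours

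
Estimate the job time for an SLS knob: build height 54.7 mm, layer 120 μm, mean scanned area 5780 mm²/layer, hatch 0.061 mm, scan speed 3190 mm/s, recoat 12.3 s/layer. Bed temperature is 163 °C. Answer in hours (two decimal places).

5.32 hours

Layer count = ceil(54.7 / 0.12) = 456.
Per-layer scan distance: 5780 / 0.061 → 94754.1 mm.
Scan time per layer = 94754.1 / 3190, so 29.7035 s.
Time per layer = 29.7035 + 12.3 = 42.0035 s.
Total: 456 × 42.0035 s = 19153.596 s → 5.32 hours.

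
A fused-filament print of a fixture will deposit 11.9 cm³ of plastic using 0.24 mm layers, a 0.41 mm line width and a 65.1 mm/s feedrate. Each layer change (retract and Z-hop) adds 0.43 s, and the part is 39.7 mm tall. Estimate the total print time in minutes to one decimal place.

Line area = 0.24 × 0.41, so 0.0984 mm².
Path length: 11900 mm³ / 0.0984 mm² → 120935 mm.
Time extruding: 120935 / 65.1 → 1857.7 s.
Layers = ⌈39.7/0.24⌉ = 166.
Non-print overhead = 166 × 0.43, so 71.38 s.
Altogether 1857.7 + 71.38 = 1929.08 s, i.e. 32.2 minutes.

32.2 minutes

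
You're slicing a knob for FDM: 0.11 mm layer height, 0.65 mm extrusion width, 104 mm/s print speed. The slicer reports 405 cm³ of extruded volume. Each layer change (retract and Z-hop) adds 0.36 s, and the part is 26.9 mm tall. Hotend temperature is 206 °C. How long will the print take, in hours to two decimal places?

15.15 hours

Extrusion cross-section = 0.11 × 0.65, so 0.0715 mm².
Total extruded path = 405000/0.0715 = 5664335.7 mm.
Extrusion time: 5664335.7 / 104 → 54464.8 s.
Layer count = ceil(26.9 / 0.11) = 245.
Z-hop total = 245 × 0.36, so 88.2 s.
Total = 54464.8 + 88.2 = 54553 s = 15.15 hours.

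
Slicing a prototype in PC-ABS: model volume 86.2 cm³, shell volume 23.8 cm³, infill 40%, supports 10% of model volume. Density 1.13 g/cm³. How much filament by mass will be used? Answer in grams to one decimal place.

64.8 g

Interior volume = 86.2 − 23.8, so 62.4 cm³.
Infill deposited = 0.40 × 62.4, so 24.96 cm³.
Support = 0.10 × 86.2, so 8.62 cm³.
Total printed volume: 23.8 + 24.96 + 8.62 → 57.38 cm³.
Mass: 57.38 × 1.13 → 64.8394 g.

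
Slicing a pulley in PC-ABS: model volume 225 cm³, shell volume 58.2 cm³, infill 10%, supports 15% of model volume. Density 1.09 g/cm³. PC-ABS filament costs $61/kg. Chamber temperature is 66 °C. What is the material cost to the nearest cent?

Infill region = 225 − 58.2 = 166.8 cm³.
Deposited infill = 0.10 × 166.8 = 16.68 cm³.
Support = 0.15 × 225 = 33.75 cm³.
Total extruded = 58.2 + 16.68 + 33.75, so 108.63 cm³.
Mass: 108.63 × 1.09 → 118.4067 g.
At $61/kg: 118.4067/1000 × 61 = $7.22.

$7.22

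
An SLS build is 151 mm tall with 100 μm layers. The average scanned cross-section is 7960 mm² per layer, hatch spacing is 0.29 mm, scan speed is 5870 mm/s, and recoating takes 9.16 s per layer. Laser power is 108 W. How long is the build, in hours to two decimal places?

Layer count = ceil(151 / 0.1) = 1510.
Per-layer scan distance = 7960 / 0.29, so 27448.3 mm.
Scan time per layer = 27448.3 / 5870, so 4.676 s.
Per-layer time = 4.676 + 9.16, so 13.836 s.
Build time = 1510 × 13.836 = 20892.36 s = 5.80 hours.

5.80 hours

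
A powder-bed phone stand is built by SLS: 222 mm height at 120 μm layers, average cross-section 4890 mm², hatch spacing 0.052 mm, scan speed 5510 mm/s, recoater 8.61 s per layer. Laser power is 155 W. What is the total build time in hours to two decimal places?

Number of layers: 222 / 0.12 → 1850 (rounded up).
Per-layer scan distance: 4890 / 0.052 → 94038.5 mm.
Laser time per layer = 94038.5 / 5510, so 17.0669 s.
Layer cycle: 17.0669 + 8.61 → 25.6769 s.
Build time = 1850 × 25.6769 = 47502.265 s = 13.20 hours.

13.20 hours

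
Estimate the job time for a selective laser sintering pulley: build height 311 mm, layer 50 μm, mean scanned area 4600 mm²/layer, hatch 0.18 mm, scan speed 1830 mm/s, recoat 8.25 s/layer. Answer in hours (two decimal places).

Number of layers: 311 / 0.05 → 6220 (rounded up).
Per-layer scan distance: 4600 / 0.18 → 25555.6 mm.
Scan time per layer: 25555.6 / 1830 → 13.9648 s.
Time per layer: 13.9648 + 8.25 → 22.2148 s.
Build time = 6220 × 22.2148 = 138176.056 s = 38.38 hours.

38.38 hours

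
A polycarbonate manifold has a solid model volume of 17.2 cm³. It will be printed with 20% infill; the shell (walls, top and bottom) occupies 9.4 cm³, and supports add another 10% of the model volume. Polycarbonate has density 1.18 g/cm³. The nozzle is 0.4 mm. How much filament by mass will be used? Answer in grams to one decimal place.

Volume inside the shell: 17.2 − 9.4 → 7.8 cm³.
Deposited infill = 0.20 × 7.8 = 1.56 cm³.
Support: 0.10 × 17.2 → 1.72 cm³.
Deposited volume = 9.4 + 1.56 + 1.72 = 12.68 cm³.
Mass: 12.68 × 1.18 → 14.9624 g.

15.0 g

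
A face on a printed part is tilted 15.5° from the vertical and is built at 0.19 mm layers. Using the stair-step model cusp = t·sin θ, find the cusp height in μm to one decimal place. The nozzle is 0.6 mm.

h_c = t·sin θ = 0.19 × 0.2672 = 0.050768 mm (50.8 μm).

50.8 μm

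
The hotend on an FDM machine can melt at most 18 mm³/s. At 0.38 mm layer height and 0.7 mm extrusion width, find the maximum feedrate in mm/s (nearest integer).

Extrusion cross-section = 0.38 × 0.7, so 0.266 mm².
Max speed = 18 / 0.266 = 67.67 ≈ 68 mm/s.

68 mm/s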